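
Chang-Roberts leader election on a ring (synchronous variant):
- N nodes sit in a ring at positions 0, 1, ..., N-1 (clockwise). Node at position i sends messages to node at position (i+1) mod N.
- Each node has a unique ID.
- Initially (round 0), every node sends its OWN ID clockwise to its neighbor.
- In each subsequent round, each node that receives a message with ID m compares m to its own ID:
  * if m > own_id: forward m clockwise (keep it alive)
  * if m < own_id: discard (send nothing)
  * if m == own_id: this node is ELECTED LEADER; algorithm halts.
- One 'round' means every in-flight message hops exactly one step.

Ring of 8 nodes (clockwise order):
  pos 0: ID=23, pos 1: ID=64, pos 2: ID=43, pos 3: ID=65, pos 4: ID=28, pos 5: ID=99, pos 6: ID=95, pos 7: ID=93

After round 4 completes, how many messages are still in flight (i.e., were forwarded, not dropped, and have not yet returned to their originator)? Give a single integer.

Answer: 3

Derivation:
Round 1: pos1(id64) recv 23: drop; pos2(id43) recv 64: fwd; pos3(id65) recv 43: drop; pos4(id28) recv 65: fwd; pos5(id99) recv 28: drop; pos6(id95) recv 99: fwd; pos7(id93) recv 95: fwd; pos0(id23) recv 93: fwd
Round 2: pos3(id65) recv 64: drop; pos5(id99) recv 65: drop; pos7(id93) recv 99: fwd; pos0(id23) recv 95: fwd; pos1(id64) recv 93: fwd
Round 3: pos0(id23) recv 99: fwd; pos1(id64) recv 95: fwd; pos2(id43) recv 93: fwd
Round 4: pos1(id64) recv 99: fwd; pos2(id43) recv 95: fwd; pos3(id65) recv 93: fwd
After round 4: 3 messages still in flight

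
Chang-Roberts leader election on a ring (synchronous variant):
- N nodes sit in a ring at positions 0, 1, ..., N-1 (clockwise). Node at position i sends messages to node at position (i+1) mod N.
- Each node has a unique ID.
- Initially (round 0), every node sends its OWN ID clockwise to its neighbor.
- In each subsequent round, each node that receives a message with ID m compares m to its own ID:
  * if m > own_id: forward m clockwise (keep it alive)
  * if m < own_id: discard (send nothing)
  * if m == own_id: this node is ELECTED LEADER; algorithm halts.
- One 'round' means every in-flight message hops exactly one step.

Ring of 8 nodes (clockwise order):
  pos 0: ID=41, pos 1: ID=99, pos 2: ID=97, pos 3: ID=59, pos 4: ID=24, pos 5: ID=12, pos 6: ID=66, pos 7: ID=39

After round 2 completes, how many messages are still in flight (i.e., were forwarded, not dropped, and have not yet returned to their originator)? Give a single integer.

Round 1: pos1(id99) recv 41: drop; pos2(id97) recv 99: fwd; pos3(id59) recv 97: fwd; pos4(id24) recv 59: fwd; pos5(id12) recv 24: fwd; pos6(id66) recv 12: drop; pos7(id39) recv 66: fwd; pos0(id41) recv 39: drop
Round 2: pos3(id59) recv 99: fwd; pos4(id24) recv 97: fwd; pos5(id12) recv 59: fwd; pos6(id66) recv 24: drop; pos0(id41) recv 66: fwd
After round 2: 4 messages still in flight

Answer: 4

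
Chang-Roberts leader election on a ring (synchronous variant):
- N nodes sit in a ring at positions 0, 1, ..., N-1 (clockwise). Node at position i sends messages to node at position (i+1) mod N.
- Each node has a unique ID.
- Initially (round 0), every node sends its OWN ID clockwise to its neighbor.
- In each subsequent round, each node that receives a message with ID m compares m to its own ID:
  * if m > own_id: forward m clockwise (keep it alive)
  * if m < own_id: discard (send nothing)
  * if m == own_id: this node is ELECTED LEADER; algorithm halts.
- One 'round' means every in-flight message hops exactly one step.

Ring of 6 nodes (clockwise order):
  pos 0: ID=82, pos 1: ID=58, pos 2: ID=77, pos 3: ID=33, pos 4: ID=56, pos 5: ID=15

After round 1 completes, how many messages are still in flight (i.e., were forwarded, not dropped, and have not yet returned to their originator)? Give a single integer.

Round 1: pos1(id58) recv 82: fwd; pos2(id77) recv 58: drop; pos3(id33) recv 77: fwd; pos4(id56) recv 33: drop; pos5(id15) recv 56: fwd; pos0(id82) recv 15: drop
After round 1: 3 messages still in flight

Answer: 3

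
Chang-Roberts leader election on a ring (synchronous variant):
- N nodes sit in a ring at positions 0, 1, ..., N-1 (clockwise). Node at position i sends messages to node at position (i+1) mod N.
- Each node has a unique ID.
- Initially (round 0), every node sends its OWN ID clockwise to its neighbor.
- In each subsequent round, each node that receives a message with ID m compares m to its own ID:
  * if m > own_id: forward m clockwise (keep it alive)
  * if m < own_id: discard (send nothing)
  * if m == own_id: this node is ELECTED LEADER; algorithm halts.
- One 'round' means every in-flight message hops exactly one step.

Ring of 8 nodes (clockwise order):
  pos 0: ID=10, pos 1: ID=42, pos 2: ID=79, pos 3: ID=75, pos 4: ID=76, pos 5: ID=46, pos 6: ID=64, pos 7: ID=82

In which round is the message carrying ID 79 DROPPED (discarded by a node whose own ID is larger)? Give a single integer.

Round 1: pos1(id42) recv 10: drop; pos2(id79) recv 42: drop; pos3(id75) recv 79: fwd; pos4(id76) recv 75: drop; pos5(id46) recv 76: fwd; pos6(id64) recv 46: drop; pos7(id82) recv 64: drop; pos0(id10) recv 82: fwd
Round 2: pos4(id76) recv 79: fwd; pos6(id64) recv 76: fwd; pos1(id42) recv 82: fwd
Round 3: pos5(id46) recv 79: fwd; pos7(id82) recv 76: drop; pos2(id79) recv 82: fwd
Round 4: pos6(id64) recv 79: fwd; pos3(id75) recv 82: fwd
Round 5: pos7(id82) recv 79: drop; pos4(id76) recv 82: fwd
Round 6: pos5(id46) recv 82: fwd
Round 7: pos6(id64) recv 82: fwd
Round 8: pos7(id82) recv 82: ELECTED
Message ID 79 originates at pos 2; dropped at pos 7 in round 5

Answer: 5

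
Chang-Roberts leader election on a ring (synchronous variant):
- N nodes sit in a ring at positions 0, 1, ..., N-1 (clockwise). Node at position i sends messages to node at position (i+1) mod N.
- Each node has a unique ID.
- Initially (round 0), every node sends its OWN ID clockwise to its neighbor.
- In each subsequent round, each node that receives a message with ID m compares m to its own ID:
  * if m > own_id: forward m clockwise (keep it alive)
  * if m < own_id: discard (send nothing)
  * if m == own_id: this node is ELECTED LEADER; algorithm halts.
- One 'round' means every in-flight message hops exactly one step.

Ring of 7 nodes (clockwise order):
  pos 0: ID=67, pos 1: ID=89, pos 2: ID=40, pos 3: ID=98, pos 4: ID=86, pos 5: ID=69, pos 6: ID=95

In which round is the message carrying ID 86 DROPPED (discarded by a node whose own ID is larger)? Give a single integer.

Answer: 2

Derivation:
Round 1: pos1(id89) recv 67: drop; pos2(id40) recv 89: fwd; pos3(id98) recv 40: drop; pos4(id86) recv 98: fwd; pos5(id69) recv 86: fwd; pos6(id95) recv 69: drop; pos0(id67) recv 95: fwd
Round 2: pos3(id98) recv 89: drop; pos5(id69) recv 98: fwd; pos6(id95) recv 86: drop; pos1(id89) recv 95: fwd
Round 3: pos6(id95) recv 98: fwd; pos2(id40) recv 95: fwd
Round 4: pos0(id67) recv 98: fwd; pos3(id98) recv 95: drop
Round 5: pos1(id89) recv 98: fwd
Round 6: pos2(id40) recv 98: fwd
Round 7: pos3(id98) recv 98: ELECTED
Message ID 86 originates at pos 4; dropped at pos 6 in round 2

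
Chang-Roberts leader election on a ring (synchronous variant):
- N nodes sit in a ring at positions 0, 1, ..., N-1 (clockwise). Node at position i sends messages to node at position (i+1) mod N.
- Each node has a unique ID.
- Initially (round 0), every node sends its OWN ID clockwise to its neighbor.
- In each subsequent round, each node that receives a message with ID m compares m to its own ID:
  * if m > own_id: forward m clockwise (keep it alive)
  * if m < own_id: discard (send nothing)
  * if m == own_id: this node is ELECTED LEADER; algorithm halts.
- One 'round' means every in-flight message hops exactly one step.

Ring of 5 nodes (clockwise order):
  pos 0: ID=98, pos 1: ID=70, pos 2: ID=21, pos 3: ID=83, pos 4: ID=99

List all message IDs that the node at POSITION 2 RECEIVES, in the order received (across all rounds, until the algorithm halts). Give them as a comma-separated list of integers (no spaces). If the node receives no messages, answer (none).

Round 1: pos1(id70) recv 98: fwd; pos2(id21) recv 70: fwd; pos3(id83) recv 21: drop; pos4(id99) recv 83: drop; pos0(id98) recv 99: fwd
Round 2: pos2(id21) recv 98: fwd; pos3(id83) recv 70: drop; pos1(id70) recv 99: fwd
Round 3: pos3(id83) recv 98: fwd; pos2(id21) recv 99: fwd
Round 4: pos4(id99) recv 98: drop; pos3(id83) recv 99: fwd
Round 5: pos4(id99) recv 99: ELECTED

Answer: 70,98,99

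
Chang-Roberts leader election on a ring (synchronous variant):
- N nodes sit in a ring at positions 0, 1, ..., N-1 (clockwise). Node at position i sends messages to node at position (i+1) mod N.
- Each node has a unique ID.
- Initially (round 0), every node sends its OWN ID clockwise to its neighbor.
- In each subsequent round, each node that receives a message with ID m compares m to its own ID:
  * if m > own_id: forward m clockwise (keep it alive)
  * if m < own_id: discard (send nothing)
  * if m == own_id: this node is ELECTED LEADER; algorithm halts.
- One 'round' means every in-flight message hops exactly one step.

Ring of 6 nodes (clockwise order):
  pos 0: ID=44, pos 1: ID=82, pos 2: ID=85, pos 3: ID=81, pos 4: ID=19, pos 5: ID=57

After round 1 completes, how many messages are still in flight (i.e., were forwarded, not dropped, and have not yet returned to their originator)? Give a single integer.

Round 1: pos1(id82) recv 44: drop; pos2(id85) recv 82: drop; pos3(id81) recv 85: fwd; pos4(id19) recv 81: fwd; pos5(id57) recv 19: drop; pos0(id44) recv 57: fwd
After round 1: 3 messages still in flight

Answer: 3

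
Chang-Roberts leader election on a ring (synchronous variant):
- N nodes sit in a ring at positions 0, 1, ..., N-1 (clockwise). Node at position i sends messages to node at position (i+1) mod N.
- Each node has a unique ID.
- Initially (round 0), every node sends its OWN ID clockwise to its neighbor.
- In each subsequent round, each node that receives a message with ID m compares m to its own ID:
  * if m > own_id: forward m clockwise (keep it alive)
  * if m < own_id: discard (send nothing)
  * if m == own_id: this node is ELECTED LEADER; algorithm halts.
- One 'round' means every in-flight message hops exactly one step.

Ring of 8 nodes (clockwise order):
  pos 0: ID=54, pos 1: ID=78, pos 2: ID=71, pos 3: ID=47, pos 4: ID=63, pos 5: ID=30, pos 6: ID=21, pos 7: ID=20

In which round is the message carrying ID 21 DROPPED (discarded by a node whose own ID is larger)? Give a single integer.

Round 1: pos1(id78) recv 54: drop; pos2(id71) recv 78: fwd; pos3(id47) recv 71: fwd; pos4(id63) recv 47: drop; pos5(id30) recv 63: fwd; pos6(id21) recv 30: fwd; pos7(id20) recv 21: fwd; pos0(id54) recv 20: drop
Round 2: pos3(id47) recv 78: fwd; pos4(id63) recv 71: fwd; pos6(id21) recv 63: fwd; pos7(id20) recv 30: fwd; pos0(id54) recv 21: drop
Round 3: pos4(id63) recv 78: fwd; pos5(id30) recv 71: fwd; pos7(id20) recv 63: fwd; pos0(id54) recv 30: drop
Round 4: pos5(id30) recv 78: fwd; pos6(id21) recv 71: fwd; pos0(id54) recv 63: fwd
Round 5: pos6(id21) recv 78: fwd; pos7(id20) recv 71: fwd; pos1(id78) recv 63: drop
Round 6: pos7(id20) recv 78: fwd; pos0(id54) recv 71: fwd
Round 7: pos0(id54) recv 78: fwd; pos1(id78) recv 71: drop
Round 8: pos1(id78) recv 78: ELECTED
Message ID 21 originates at pos 6; dropped at pos 0 in round 2

Answer: 2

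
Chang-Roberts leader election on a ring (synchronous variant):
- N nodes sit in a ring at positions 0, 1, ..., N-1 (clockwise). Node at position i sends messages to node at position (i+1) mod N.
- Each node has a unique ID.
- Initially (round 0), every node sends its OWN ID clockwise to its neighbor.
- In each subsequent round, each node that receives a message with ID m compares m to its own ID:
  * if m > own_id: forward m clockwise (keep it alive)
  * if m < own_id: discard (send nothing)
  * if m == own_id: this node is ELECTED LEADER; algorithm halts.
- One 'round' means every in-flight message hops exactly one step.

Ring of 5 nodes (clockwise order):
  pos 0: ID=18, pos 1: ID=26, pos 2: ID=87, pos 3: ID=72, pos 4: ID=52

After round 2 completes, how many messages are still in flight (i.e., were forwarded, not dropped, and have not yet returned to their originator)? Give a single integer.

Round 1: pos1(id26) recv 18: drop; pos2(id87) recv 26: drop; pos3(id72) recv 87: fwd; pos4(id52) recv 72: fwd; pos0(id18) recv 52: fwd
Round 2: pos4(id52) recv 87: fwd; pos0(id18) recv 72: fwd; pos1(id26) recv 52: fwd
After round 2: 3 messages still in flight

Answer: 3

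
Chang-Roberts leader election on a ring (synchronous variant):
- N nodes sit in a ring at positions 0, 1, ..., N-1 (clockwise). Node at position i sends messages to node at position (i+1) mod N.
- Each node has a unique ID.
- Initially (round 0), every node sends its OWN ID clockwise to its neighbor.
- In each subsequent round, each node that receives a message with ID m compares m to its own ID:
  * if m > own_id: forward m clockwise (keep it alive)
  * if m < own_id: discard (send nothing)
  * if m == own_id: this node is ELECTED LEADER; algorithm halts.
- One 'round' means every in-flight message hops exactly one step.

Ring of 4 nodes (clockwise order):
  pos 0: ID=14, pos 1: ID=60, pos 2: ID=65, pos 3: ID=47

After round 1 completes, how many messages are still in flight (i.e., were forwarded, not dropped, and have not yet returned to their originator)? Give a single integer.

Answer: 2

Derivation:
Round 1: pos1(id60) recv 14: drop; pos2(id65) recv 60: drop; pos3(id47) recv 65: fwd; pos0(id14) recv 47: fwd
After round 1: 2 messages still in flight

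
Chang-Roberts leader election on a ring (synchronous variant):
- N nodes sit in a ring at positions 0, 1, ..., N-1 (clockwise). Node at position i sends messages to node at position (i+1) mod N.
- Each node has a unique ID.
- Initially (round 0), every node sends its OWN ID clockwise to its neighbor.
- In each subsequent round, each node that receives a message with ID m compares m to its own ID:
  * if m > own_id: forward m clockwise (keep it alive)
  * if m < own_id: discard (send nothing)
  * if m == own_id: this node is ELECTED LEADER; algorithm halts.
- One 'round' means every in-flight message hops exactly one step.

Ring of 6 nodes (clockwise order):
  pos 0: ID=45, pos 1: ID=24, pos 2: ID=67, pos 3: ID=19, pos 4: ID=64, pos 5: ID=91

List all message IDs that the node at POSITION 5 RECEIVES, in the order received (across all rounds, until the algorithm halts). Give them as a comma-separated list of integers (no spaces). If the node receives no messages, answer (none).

Answer: 64,67,91

Derivation:
Round 1: pos1(id24) recv 45: fwd; pos2(id67) recv 24: drop; pos3(id19) recv 67: fwd; pos4(id64) recv 19: drop; pos5(id91) recv 64: drop; pos0(id45) recv 91: fwd
Round 2: pos2(id67) recv 45: drop; pos4(id64) recv 67: fwd; pos1(id24) recv 91: fwd
Round 3: pos5(id91) recv 67: drop; pos2(id67) recv 91: fwd
Round 4: pos3(id19) recv 91: fwd
Round 5: pos4(id64) recv 91: fwd
Round 6: pos5(id91) recv 91: ELECTED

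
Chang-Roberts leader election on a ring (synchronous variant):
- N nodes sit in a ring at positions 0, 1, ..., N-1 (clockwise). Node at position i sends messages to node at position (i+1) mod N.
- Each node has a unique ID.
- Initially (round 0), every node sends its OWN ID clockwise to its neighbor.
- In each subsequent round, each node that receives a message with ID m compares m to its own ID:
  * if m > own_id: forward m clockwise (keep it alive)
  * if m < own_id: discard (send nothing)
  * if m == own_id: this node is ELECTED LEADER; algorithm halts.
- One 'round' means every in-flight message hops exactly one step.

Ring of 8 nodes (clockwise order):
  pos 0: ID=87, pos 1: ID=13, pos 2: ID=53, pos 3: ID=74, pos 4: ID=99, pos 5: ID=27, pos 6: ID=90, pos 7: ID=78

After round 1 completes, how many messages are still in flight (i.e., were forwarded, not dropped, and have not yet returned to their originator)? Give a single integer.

Answer: 3

Derivation:
Round 1: pos1(id13) recv 87: fwd; pos2(id53) recv 13: drop; pos3(id74) recv 53: drop; pos4(id99) recv 74: drop; pos5(id27) recv 99: fwd; pos6(id90) recv 27: drop; pos7(id78) recv 90: fwd; pos0(id87) recv 78: drop
After round 1: 3 messages still in flight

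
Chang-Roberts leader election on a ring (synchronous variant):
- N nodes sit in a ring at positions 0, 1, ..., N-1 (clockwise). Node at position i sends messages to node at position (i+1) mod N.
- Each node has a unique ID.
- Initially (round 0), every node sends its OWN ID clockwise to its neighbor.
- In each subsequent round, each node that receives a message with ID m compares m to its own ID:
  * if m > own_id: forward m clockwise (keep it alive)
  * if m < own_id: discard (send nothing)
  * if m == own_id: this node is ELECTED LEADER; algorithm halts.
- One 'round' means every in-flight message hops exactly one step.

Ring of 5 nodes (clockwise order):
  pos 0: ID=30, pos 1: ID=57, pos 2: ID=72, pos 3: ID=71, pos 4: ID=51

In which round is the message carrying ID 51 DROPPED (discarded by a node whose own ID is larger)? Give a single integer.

Answer: 2

Derivation:
Round 1: pos1(id57) recv 30: drop; pos2(id72) recv 57: drop; pos3(id71) recv 72: fwd; pos4(id51) recv 71: fwd; pos0(id30) recv 51: fwd
Round 2: pos4(id51) recv 72: fwd; pos0(id30) recv 71: fwd; pos1(id57) recv 51: drop
Round 3: pos0(id30) recv 72: fwd; pos1(id57) recv 71: fwd
Round 4: pos1(id57) recv 72: fwd; pos2(id72) recv 71: drop
Round 5: pos2(id72) recv 72: ELECTED
Message ID 51 originates at pos 4; dropped at pos 1 in round 2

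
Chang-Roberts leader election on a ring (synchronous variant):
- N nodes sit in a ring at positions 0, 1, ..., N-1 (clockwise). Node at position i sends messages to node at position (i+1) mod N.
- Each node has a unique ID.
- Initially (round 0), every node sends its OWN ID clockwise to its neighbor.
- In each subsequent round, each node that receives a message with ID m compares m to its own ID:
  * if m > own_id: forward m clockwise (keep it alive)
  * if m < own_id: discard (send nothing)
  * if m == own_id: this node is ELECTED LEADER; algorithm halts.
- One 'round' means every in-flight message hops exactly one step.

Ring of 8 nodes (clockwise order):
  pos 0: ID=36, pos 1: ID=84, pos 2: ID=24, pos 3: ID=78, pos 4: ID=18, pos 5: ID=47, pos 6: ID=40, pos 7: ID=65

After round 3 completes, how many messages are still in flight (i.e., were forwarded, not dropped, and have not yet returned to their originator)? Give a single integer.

Answer: 2

Derivation:
Round 1: pos1(id84) recv 36: drop; pos2(id24) recv 84: fwd; pos3(id78) recv 24: drop; pos4(id18) recv 78: fwd; pos5(id47) recv 18: drop; pos6(id40) recv 47: fwd; pos7(id65) recv 40: drop; pos0(id36) recv 65: fwd
Round 2: pos3(id78) recv 84: fwd; pos5(id47) recv 78: fwd; pos7(id65) recv 47: drop; pos1(id84) recv 65: drop
Round 3: pos4(id18) recv 84: fwd; pos6(id40) recv 78: fwd
After round 3: 2 messages still in flight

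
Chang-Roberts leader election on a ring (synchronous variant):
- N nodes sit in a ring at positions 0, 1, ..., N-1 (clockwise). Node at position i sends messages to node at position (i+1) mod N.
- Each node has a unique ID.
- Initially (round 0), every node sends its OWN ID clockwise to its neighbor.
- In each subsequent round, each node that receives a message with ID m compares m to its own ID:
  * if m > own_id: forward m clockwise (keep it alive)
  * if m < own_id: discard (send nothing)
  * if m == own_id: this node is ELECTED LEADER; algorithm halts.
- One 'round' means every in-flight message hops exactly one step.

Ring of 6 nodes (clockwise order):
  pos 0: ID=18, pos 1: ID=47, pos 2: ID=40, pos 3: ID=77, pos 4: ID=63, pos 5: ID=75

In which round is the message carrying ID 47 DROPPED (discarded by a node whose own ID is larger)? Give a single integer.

Answer: 2

Derivation:
Round 1: pos1(id47) recv 18: drop; pos2(id40) recv 47: fwd; pos3(id77) recv 40: drop; pos4(id63) recv 77: fwd; pos5(id75) recv 63: drop; pos0(id18) recv 75: fwd
Round 2: pos3(id77) recv 47: drop; pos5(id75) recv 77: fwd; pos1(id47) recv 75: fwd
Round 3: pos0(id18) recv 77: fwd; pos2(id40) recv 75: fwd
Round 4: pos1(id47) recv 77: fwd; pos3(id77) recv 75: drop
Round 5: pos2(id40) recv 77: fwd
Round 6: pos3(id77) recv 77: ELECTED
Message ID 47 originates at pos 1; dropped at pos 3 in round 2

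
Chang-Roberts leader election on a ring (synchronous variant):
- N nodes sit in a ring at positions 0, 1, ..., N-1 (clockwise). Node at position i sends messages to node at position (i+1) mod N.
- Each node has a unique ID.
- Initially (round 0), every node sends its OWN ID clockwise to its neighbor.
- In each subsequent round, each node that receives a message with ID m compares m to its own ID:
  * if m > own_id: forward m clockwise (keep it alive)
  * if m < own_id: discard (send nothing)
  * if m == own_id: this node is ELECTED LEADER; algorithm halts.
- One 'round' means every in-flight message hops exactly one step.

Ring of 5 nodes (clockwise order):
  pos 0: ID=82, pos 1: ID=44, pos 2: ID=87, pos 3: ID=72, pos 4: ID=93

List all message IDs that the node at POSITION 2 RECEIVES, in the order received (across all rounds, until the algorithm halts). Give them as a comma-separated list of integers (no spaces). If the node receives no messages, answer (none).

Answer: 44,82,93

Derivation:
Round 1: pos1(id44) recv 82: fwd; pos2(id87) recv 44: drop; pos3(id72) recv 87: fwd; pos4(id93) recv 72: drop; pos0(id82) recv 93: fwd
Round 2: pos2(id87) recv 82: drop; pos4(id93) recv 87: drop; pos1(id44) recv 93: fwd
Round 3: pos2(id87) recv 93: fwd
Round 4: pos3(id72) recv 93: fwd
Round 5: pos4(id93) recv 93: ELECTED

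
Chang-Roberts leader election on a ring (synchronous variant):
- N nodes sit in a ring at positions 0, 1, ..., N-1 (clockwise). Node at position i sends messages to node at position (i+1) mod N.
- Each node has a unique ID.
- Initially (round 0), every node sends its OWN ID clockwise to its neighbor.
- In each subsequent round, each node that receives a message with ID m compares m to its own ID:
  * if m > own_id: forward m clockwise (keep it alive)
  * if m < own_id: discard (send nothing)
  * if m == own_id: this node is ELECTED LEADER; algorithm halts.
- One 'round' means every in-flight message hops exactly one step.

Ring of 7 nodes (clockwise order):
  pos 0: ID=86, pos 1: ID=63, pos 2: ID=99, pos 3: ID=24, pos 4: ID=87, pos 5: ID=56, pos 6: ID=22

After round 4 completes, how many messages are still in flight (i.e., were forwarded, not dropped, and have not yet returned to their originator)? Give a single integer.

Round 1: pos1(id63) recv 86: fwd; pos2(id99) recv 63: drop; pos3(id24) recv 99: fwd; pos4(id87) recv 24: drop; pos5(id56) recv 87: fwd; pos6(id22) recv 56: fwd; pos0(id86) recv 22: drop
Round 2: pos2(id99) recv 86: drop; pos4(id87) recv 99: fwd; pos6(id22) recv 87: fwd; pos0(id86) recv 56: drop
Round 3: pos5(id56) recv 99: fwd; pos0(id86) recv 87: fwd
Round 4: pos6(id22) recv 99: fwd; pos1(id63) recv 87: fwd
After round 4: 2 messages still in flight

Answer: 2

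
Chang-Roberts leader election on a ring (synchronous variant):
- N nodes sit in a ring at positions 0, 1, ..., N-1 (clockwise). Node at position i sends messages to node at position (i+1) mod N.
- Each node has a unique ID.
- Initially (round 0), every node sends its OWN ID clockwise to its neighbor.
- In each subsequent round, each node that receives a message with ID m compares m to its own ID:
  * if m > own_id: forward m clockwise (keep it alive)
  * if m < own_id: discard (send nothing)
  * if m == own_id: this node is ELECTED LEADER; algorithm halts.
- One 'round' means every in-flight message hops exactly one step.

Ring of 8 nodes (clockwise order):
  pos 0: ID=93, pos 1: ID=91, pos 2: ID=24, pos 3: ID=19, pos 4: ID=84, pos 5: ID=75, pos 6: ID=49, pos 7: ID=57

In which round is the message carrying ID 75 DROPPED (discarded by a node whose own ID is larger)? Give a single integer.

Answer: 3

Derivation:
Round 1: pos1(id91) recv 93: fwd; pos2(id24) recv 91: fwd; pos3(id19) recv 24: fwd; pos4(id84) recv 19: drop; pos5(id75) recv 84: fwd; pos6(id49) recv 75: fwd; pos7(id57) recv 49: drop; pos0(id93) recv 57: drop
Round 2: pos2(id24) recv 93: fwd; pos3(id19) recv 91: fwd; pos4(id84) recv 24: drop; pos6(id49) recv 84: fwd; pos7(id57) recv 75: fwd
Round 3: pos3(id19) recv 93: fwd; pos4(id84) recv 91: fwd; pos7(id57) recv 84: fwd; pos0(id93) recv 75: drop
Round 4: pos4(id84) recv 93: fwd; pos5(id75) recv 91: fwd; pos0(id93) recv 84: drop
Round 5: pos5(id75) recv 93: fwd; pos6(id49) recv 91: fwd
Round 6: pos6(id49) recv 93: fwd; pos7(id57) recv 91: fwd
Round 7: pos7(id57) recv 93: fwd; pos0(id93) recv 91: drop
Round 8: pos0(id93) recv 93: ELECTED
Message ID 75 originates at pos 5; dropped at pos 0 in round 3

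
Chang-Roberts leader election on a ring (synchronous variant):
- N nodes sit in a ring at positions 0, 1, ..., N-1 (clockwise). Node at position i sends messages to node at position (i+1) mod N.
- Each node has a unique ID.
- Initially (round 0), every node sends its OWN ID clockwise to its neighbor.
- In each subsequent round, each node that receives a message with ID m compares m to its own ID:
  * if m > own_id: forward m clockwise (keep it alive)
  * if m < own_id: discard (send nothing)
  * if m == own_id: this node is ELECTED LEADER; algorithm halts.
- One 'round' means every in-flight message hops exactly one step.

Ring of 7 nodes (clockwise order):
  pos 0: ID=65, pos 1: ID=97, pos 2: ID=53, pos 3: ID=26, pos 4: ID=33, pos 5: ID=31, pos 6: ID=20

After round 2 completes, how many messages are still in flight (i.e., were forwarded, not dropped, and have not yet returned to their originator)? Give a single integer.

Answer: 3

Derivation:
Round 1: pos1(id97) recv 65: drop; pos2(id53) recv 97: fwd; pos3(id26) recv 53: fwd; pos4(id33) recv 26: drop; pos5(id31) recv 33: fwd; pos6(id20) recv 31: fwd; pos0(id65) recv 20: drop
Round 2: pos3(id26) recv 97: fwd; pos4(id33) recv 53: fwd; pos6(id20) recv 33: fwd; pos0(id65) recv 31: drop
After round 2: 3 messages still in flight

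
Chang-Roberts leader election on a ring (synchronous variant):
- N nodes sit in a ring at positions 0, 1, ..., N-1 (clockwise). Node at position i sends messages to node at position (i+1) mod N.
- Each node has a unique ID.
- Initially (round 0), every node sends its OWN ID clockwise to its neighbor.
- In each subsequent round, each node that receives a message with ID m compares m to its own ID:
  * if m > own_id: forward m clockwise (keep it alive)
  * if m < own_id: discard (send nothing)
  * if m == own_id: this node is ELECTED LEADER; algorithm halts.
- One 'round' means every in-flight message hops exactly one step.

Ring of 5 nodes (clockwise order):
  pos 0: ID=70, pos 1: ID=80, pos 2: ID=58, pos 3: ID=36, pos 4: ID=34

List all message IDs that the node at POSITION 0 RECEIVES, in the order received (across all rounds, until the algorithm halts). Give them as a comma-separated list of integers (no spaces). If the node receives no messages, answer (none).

Round 1: pos1(id80) recv 70: drop; pos2(id58) recv 80: fwd; pos3(id36) recv 58: fwd; pos4(id34) recv 36: fwd; pos0(id70) recv 34: drop
Round 2: pos3(id36) recv 80: fwd; pos4(id34) recv 58: fwd; pos0(id70) recv 36: drop
Round 3: pos4(id34) recv 80: fwd; pos0(id70) recv 58: drop
Round 4: pos0(id70) recv 80: fwd
Round 5: pos1(id80) recv 80: ELECTED

Answer: 34,36,58,80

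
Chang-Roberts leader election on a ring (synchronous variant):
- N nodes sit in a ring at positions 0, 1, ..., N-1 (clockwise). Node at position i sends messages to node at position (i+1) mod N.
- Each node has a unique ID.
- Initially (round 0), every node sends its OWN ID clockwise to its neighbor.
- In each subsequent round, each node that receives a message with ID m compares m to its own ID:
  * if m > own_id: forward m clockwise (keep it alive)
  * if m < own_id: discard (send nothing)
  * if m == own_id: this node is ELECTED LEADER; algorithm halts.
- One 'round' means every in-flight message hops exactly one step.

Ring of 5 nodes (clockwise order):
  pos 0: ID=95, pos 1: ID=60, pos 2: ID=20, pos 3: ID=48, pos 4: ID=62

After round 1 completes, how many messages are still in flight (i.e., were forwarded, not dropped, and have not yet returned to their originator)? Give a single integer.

Round 1: pos1(id60) recv 95: fwd; pos2(id20) recv 60: fwd; pos3(id48) recv 20: drop; pos4(id62) recv 48: drop; pos0(id95) recv 62: drop
After round 1: 2 messages still in flight

Answer: 2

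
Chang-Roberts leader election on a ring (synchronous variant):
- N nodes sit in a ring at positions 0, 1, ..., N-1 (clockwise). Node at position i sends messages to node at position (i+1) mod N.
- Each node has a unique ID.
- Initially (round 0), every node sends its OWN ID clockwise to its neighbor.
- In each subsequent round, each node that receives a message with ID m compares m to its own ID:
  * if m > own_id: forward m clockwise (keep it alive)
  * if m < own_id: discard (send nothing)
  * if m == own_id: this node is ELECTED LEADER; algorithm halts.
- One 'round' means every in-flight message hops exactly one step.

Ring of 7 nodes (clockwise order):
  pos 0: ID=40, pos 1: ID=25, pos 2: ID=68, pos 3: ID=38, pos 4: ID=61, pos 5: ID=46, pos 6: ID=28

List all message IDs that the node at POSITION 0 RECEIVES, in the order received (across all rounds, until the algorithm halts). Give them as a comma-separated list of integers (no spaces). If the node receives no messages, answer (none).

Answer: 28,46,61,68

Derivation:
Round 1: pos1(id25) recv 40: fwd; pos2(id68) recv 25: drop; pos3(id38) recv 68: fwd; pos4(id61) recv 38: drop; pos5(id46) recv 61: fwd; pos6(id28) recv 46: fwd; pos0(id40) recv 28: drop
Round 2: pos2(id68) recv 40: drop; pos4(id61) recv 68: fwd; pos6(id28) recv 61: fwd; pos0(id40) recv 46: fwd
Round 3: pos5(id46) recv 68: fwd; pos0(id40) recv 61: fwd; pos1(id25) recv 46: fwd
Round 4: pos6(id28) recv 68: fwd; pos1(id25) recv 61: fwd; pos2(id68) recv 46: drop
Round 5: pos0(id40) recv 68: fwd; pos2(id68) recv 61: drop
Round 6: pos1(id25) recv 68: fwd
Round 7: pos2(id68) recv 68: ELECTED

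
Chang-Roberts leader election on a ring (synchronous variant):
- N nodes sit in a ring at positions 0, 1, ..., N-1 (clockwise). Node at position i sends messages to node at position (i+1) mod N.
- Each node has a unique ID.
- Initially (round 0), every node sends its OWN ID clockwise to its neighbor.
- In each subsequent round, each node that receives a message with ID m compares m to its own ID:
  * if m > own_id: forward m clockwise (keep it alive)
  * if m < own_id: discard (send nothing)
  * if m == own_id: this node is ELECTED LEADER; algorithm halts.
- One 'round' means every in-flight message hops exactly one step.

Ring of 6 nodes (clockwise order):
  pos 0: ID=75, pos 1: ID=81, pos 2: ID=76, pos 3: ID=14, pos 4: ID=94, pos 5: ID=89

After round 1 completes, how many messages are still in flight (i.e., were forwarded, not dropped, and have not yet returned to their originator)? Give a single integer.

Answer: 4

Derivation:
Round 1: pos1(id81) recv 75: drop; pos2(id76) recv 81: fwd; pos3(id14) recv 76: fwd; pos4(id94) recv 14: drop; pos5(id89) recv 94: fwd; pos0(id75) recv 89: fwd
After round 1: 4 messages still in flight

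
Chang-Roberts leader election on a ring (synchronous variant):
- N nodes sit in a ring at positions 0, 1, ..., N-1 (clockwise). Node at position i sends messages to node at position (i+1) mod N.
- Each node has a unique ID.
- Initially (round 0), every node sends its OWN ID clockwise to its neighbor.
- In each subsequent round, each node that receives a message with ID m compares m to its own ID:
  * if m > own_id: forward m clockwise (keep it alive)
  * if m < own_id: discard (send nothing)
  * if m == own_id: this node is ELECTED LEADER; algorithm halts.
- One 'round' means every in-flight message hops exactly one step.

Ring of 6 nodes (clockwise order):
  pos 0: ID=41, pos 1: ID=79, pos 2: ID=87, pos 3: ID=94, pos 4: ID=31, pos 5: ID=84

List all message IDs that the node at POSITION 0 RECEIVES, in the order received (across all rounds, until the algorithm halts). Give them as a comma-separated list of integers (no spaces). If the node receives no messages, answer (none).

Answer: 84,94

Derivation:
Round 1: pos1(id79) recv 41: drop; pos2(id87) recv 79: drop; pos3(id94) recv 87: drop; pos4(id31) recv 94: fwd; pos5(id84) recv 31: drop; pos0(id41) recv 84: fwd
Round 2: pos5(id84) recv 94: fwd; pos1(id79) recv 84: fwd
Round 3: pos0(id41) recv 94: fwd; pos2(id87) recv 84: drop
Round 4: pos1(id79) recv 94: fwd
Round 5: pos2(id87) recv 94: fwd
Round 6: pos3(id94) recv 94: ELECTED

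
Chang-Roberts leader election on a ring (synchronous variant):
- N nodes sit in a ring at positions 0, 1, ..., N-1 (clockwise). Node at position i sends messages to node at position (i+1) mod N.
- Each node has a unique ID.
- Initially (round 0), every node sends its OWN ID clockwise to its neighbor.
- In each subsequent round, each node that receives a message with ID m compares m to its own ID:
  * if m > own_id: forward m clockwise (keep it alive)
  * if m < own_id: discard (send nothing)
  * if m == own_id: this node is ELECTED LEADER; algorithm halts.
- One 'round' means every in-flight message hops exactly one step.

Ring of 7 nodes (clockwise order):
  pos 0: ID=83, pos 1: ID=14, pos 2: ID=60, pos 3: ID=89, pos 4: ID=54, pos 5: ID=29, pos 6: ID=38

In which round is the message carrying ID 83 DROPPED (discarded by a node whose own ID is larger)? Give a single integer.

Round 1: pos1(id14) recv 83: fwd; pos2(id60) recv 14: drop; pos3(id89) recv 60: drop; pos4(id54) recv 89: fwd; pos5(id29) recv 54: fwd; pos6(id38) recv 29: drop; pos0(id83) recv 38: drop
Round 2: pos2(id60) recv 83: fwd; pos5(id29) recv 89: fwd; pos6(id38) recv 54: fwd
Round 3: pos3(id89) recv 83: drop; pos6(id38) recv 89: fwd; pos0(id83) recv 54: drop
Round 4: pos0(id83) recv 89: fwd
Round 5: pos1(id14) recv 89: fwd
Round 6: pos2(id60) recv 89: fwd
Round 7: pos3(id89) recv 89: ELECTED
Message ID 83 originates at pos 0; dropped at pos 3 in round 3

Answer: 3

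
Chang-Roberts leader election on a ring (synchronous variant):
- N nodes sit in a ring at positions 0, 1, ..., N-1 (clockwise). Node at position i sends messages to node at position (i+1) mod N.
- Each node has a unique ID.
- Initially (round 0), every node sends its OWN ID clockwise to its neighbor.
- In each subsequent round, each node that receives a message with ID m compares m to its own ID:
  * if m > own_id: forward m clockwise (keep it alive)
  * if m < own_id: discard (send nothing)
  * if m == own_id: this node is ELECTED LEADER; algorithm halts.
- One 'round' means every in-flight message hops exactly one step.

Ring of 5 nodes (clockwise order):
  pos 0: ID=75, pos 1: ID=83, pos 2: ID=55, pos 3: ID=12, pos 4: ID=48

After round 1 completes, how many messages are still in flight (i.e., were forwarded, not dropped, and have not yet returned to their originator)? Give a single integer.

Answer: 2

Derivation:
Round 1: pos1(id83) recv 75: drop; pos2(id55) recv 83: fwd; pos3(id12) recv 55: fwd; pos4(id48) recv 12: drop; pos0(id75) recv 48: drop
After round 1: 2 messages still in flight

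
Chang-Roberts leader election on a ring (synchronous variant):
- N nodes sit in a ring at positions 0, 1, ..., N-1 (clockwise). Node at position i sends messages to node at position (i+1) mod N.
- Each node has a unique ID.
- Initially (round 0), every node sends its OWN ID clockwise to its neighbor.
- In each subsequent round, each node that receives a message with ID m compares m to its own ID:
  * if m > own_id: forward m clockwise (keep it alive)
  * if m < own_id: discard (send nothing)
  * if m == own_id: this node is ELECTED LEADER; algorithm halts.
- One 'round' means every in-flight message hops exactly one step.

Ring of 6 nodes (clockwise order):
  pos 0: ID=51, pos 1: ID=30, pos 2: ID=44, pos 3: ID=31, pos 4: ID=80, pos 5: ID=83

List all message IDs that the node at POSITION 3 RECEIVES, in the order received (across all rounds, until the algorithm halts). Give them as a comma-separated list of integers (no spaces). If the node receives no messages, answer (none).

Answer: 44,51,83

Derivation:
Round 1: pos1(id30) recv 51: fwd; pos2(id44) recv 30: drop; pos3(id31) recv 44: fwd; pos4(id80) recv 31: drop; pos5(id83) recv 80: drop; pos0(id51) recv 83: fwd
Round 2: pos2(id44) recv 51: fwd; pos4(id80) recv 44: drop; pos1(id30) recv 83: fwd
Round 3: pos3(id31) recv 51: fwd; pos2(id44) recv 83: fwd
Round 4: pos4(id80) recv 51: drop; pos3(id31) recv 83: fwd
Round 5: pos4(id80) recv 83: fwd
Round 6: pos5(id83) recv 83: ELECTED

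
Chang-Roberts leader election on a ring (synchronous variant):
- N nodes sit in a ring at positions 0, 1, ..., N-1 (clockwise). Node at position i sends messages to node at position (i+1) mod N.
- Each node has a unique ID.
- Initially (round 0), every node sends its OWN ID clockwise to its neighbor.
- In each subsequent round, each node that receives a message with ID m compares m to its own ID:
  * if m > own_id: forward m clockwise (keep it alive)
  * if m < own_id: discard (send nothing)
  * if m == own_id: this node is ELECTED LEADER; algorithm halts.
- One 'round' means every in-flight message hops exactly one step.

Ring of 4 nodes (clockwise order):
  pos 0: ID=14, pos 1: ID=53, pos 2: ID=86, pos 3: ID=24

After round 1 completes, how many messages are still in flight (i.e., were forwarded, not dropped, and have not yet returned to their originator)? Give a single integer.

Answer: 2

Derivation:
Round 1: pos1(id53) recv 14: drop; pos2(id86) recv 53: drop; pos3(id24) recv 86: fwd; pos0(id14) recv 24: fwd
After round 1: 2 messages still in flight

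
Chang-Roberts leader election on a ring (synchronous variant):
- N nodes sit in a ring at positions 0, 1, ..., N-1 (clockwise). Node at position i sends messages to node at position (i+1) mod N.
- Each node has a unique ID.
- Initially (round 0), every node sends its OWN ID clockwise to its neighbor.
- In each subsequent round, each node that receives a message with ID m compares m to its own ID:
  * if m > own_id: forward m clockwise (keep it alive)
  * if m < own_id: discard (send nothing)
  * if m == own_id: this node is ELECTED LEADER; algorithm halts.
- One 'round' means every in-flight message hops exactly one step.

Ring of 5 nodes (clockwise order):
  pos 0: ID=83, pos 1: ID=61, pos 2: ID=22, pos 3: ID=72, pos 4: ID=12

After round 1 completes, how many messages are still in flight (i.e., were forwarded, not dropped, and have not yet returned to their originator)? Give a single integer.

Answer: 3

Derivation:
Round 1: pos1(id61) recv 83: fwd; pos2(id22) recv 61: fwd; pos3(id72) recv 22: drop; pos4(id12) recv 72: fwd; pos0(id83) recv 12: drop
After round 1: 3 messages still in flight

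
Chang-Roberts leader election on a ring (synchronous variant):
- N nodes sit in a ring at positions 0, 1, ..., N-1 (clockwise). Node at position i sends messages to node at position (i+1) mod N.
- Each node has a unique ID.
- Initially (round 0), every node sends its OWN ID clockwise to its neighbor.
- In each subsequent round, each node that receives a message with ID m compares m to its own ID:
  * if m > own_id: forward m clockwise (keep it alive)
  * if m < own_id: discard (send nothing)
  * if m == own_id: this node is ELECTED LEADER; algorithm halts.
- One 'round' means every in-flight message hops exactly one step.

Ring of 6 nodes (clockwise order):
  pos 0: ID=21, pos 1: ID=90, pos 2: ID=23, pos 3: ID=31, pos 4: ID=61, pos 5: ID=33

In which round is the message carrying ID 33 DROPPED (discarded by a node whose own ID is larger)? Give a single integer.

Round 1: pos1(id90) recv 21: drop; pos2(id23) recv 90: fwd; pos3(id31) recv 23: drop; pos4(id61) recv 31: drop; pos5(id33) recv 61: fwd; pos0(id21) recv 33: fwd
Round 2: pos3(id31) recv 90: fwd; pos0(id21) recv 61: fwd; pos1(id90) recv 33: drop
Round 3: pos4(id61) recv 90: fwd; pos1(id90) recv 61: drop
Round 4: pos5(id33) recv 90: fwd
Round 5: pos0(id21) recv 90: fwd
Round 6: pos1(id90) recv 90: ELECTED
Message ID 33 originates at pos 5; dropped at pos 1 in round 2

Answer: 2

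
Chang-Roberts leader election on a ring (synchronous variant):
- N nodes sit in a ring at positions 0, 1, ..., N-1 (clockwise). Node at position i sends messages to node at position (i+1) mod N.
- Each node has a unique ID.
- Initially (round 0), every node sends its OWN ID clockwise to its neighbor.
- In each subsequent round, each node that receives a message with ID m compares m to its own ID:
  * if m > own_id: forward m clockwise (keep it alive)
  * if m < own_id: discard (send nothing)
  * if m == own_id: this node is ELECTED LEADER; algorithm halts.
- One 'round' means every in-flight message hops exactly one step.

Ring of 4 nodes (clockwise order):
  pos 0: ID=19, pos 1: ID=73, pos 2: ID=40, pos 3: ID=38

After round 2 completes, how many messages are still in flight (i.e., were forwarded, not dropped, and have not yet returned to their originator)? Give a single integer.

Answer: 2

Derivation:
Round 1: pos1(id73) recv 19: drop; pos2(id40) recv 73: fwd; pos3(id38) recv 40: fwd; pos0(id19) recv 38: fwd
Round 2: pos3(id38) recv 73: fwd; pos0(id19) recv 40: fwd; pos1(id73) recv 38: drop
After round 2: 2 messages still in flight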